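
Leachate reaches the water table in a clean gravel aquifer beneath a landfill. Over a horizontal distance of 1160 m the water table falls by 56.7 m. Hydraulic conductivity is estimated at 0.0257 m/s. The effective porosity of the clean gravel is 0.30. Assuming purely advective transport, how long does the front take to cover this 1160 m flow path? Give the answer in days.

3.21

Convert K: 0.0257 m/s × 86400 = 2220 m/day.
Hydraulic gradient i = Δh / L = 56.7 / 1160 = 0.04888.
Darcy flux q = K · i = 2220 × 0.04888 = 108.5 m/day.
Seepage velocity v = q / n_e = 108.5 / 0.30 = 361.8 m/day.
Travel time t = L / v = 1160 / 361.8 = 3.206 days.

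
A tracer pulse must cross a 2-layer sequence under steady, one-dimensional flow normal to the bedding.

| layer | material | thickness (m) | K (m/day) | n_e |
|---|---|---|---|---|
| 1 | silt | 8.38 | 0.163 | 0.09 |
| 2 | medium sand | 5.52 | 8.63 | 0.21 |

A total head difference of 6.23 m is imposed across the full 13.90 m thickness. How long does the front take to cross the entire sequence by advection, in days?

With flow normal to the layers, continuity requires the same specific discharge q through every layer.
Σ(b_i/K_i) = 8.38/0.163 + 5.52/8.63 = 52.05 d.
q = Δh / Σ(b_i/K_i) = 6.23 / 52.05 = 0.1197 m/day.
In each layer the seepage velocity is v_i = q/n_i, so the layer transit time is t_i = b_i·n_i / q:
  layer 1 (silt): t_1 = 8.38 × 0.09 / 0.1197 = 6.301 d
  layer 2 (medium sand): t_2 = 5.52 × 0.21 / 0.1197 = 9.685 d
Total t = Σ t_i = 15.99 days.

16.0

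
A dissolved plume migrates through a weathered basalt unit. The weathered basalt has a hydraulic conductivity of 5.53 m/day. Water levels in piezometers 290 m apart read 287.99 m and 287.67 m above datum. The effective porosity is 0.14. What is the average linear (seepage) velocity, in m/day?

0.0436

Hydraulic gradient i = (287.99 − 287.67) / 290 = 0.32 / 290 = 0.001103.
Darcy flux q = K · i = 5.530 × 0.001103 = 0.006102 m/day.
Seepage velocity v = q / n_e = 0.006102 / 0.14 = 0.04359 m/day.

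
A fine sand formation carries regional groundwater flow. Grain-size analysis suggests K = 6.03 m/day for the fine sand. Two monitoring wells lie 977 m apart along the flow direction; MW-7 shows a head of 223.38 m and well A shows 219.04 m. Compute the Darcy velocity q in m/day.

0.0268

Hydraulic gradient i = (223.38 − 219.04) / 977 = 4.34 / 977 = 0.004442.
Specific discharge q = K · i = 6.030 × 0.004442 = 0.02679 m/day.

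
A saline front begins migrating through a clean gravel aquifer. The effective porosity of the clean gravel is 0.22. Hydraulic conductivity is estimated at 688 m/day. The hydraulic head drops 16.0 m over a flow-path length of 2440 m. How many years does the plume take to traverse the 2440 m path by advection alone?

0.326

Hydraulic gradient i = Δh / L = 16.0 / 2440 = 0.006557.
Darcy flux q = K · i = 688.0 × 0.006557 = 4.511 m/day.
Seepage velocity v = q / n_e = 4.511 / 0.22 = 20.51 m/day.
Travel time t = L / v = 2440 / 20.51 = 119.0 days = 0.3258 years.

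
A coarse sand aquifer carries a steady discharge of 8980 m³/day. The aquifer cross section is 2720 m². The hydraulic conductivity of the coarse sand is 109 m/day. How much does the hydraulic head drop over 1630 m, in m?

From Q = K·A·i, i = Q / (K·A) = 8980 / (109.0 × 2720) = 0.03029.
Head loss Δh = i · L = 0.03029 × 1630 = 49.37 m.

49.4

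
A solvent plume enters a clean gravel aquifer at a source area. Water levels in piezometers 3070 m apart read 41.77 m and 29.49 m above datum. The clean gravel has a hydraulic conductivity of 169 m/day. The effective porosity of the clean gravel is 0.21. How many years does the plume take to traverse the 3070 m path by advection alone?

Hydraulic gradient i = (41.77 − 29.49) / 3070 = 12.28 / 3070 = 0.004000.
Darcy flux q = K · i = 169.0 × 0.004000 = 0.6760 m/day.
Seepage velocity v = q / n_e = 0.6760 / 0.21 = 3.219 m/day.
Travel time t = L / v = 3070 / 3.219 = 953.7 days = 2.611 years.

2.61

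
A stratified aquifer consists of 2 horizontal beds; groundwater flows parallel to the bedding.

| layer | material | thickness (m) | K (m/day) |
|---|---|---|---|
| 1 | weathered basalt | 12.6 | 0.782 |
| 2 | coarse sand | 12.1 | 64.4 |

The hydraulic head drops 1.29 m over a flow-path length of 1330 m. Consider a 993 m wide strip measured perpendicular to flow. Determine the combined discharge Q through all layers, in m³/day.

760

Flow is parallel to layering, so each bed carries its own Darcy discharge and the transmissivities add.
Σ(K_i·b_i) = 0.782×12.6 + 64.4×12.1 = 789.1 m²/day.
Hydraulic gradient i = Δh / L = 1.29 / 1330 = 0.0009699.
Q = Σ(K_i·b_i) · W · i = 789.1 × 993 × 0.0009699 = 760.0 m³/day.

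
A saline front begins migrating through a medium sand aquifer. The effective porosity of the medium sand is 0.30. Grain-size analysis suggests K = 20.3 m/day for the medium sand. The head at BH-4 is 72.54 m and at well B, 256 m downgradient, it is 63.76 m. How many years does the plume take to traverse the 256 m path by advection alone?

0.302

Hydraulic gradient i = (72.54 − 63.76) / 256 = 8.78 / 256 = 0.03430.
Darcy flux q = K · i = 20.30 × 0.03430 = 0.6962 m/day.
Seepage velocity v = q / n_e = 0.6962 / 0.30 = 2.321 m/day.
Travel time t = L / v = 256 / 2.321 = 110.3 days = 0.3020 years.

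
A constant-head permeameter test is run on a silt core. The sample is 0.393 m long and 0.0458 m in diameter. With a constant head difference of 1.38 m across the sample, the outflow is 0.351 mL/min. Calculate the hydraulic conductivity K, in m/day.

0.0874

Cross-sectional area A = π·(d/2)² = π × (0.0458/2)² = 0.001647 m².
Convert discharge: 0.351 mL/min = 5.850e-09 m³/s.
Darcy's law rearranged: K = Q·L / (A·Δh) = 5.850e-09 × 0.393 / (0.001647 × 1.38) = 1.011e-06 m/s = 0.08737 m/day.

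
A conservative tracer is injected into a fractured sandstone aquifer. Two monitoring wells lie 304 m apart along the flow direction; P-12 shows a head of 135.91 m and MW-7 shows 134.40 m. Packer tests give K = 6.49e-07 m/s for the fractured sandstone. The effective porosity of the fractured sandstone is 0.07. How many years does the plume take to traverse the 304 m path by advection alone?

Convert K: 6.49e-07 m/s × 86400 = 0.05607 m/day.
Hydraulic gradient i = (135.91 − 134.40) / 304 = 1.51 / 304 = 0.004967.
Darcy flux q = K · i = 0.05607 × 0.004967 = 0.0002785 m/day.
Seepage velocity v = q / n_e = 0.0002785 / 0.07 = 0.003979 m/day.
Travel time t = L / v = 304 / 0.003979 = 76403 days = 209.2 years.

209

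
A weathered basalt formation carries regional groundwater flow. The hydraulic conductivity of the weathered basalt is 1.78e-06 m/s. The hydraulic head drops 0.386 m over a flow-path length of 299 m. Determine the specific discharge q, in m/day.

0.000199

Convert K: 1.78e-06 m/s × 86400 = 0.1538 m/day.
Hydraulic gradient i = Δh / L = 0.386 / 299 = 0.001291.
Specific discharge q = K · i = 0.1538 × 0.001291 = 0.0001985 m/day.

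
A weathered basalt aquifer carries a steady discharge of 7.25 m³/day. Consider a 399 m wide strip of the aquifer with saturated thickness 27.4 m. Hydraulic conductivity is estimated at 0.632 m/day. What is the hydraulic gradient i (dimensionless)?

Cross-sectional area A = 399 × 27.4 = 10933 m².
From Q = K·A·i, i = Q / (K·A) = 7.25 / (0.6320 × 10933) = 0.001049.

0.00105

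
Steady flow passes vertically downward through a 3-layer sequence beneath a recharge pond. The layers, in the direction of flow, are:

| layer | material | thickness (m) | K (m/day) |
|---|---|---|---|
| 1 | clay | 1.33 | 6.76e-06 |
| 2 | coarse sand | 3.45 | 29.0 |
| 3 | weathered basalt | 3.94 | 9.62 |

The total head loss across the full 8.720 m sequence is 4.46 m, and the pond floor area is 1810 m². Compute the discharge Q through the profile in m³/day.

Flow is perpendicular to layering, so the layers act in series and the equivalent K is the thickness-weighted harmonic mean.
Total thickness L = 1.33 + 3.45 + 3.94 = 8.720 m.
Σ(b_i/K_i) = 1.33/6.76e-06 + 3.45/29.0 + 3.94/9.62 = 1.967e+05 d.
K_eq = L / Σ(b_i/K_i) = 8.720 / 1.967e+05 = 4.432e-05 m/day.
Q = K_eq · A · (Δh/L) = 4.432e-05 × 1810 × (4.46/8.720) = 0.04103 m³/day.

0.0410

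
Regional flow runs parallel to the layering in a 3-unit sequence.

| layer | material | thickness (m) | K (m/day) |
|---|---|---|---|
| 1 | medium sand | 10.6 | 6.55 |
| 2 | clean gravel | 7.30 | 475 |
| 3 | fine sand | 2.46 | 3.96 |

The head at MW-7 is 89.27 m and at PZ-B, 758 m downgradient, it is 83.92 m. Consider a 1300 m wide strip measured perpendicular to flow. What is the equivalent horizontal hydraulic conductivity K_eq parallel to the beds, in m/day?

Flow is parallel to layering, so each bed carries its own Darcy discharge and the transmissivities add.
Σ(K_i·b_i) = 6.55×10.6 + 475×7.30 + 3.96×2.46 = 3547 m²/day.
Total thickness b = 20.36 m, so K_eq = Σ(K_i·b_i)/b = 174.2 m/day.

174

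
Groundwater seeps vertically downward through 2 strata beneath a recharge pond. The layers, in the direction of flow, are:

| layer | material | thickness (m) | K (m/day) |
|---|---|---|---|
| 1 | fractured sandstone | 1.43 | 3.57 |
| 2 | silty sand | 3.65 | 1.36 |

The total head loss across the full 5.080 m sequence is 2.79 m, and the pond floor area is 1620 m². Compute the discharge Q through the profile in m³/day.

Flow is perpendicular to layering, so the layers act in series and the equivalent K is the thickness-weighted harmonic mean.
Total thickness L = 1.43 + 3.65 = 5.080 m.
Σ(b_i/K_i) = 1.43/3.57 + 3.65/1.36 = 3.084 d.
K_eq = L / Σ(b_i/K_i) = 5.080 / 3.084 = 1.647 m/day.
Q = K_eq · A · (Δh/L) = 1.647 × 1620 × (2.79/5.080) = 1465 m³/day.

1470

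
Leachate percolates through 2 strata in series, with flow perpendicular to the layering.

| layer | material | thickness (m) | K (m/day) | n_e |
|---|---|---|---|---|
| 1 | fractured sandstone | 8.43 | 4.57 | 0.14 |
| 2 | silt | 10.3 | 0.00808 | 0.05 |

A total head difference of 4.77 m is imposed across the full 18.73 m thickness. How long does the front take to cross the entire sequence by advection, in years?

1.24

With flow normal to the layers, continuity requires the same specific discharge q through every layer.
Σ(b_i/K_i) = 8.43/4.57 + 10.3/0.00808 = 1277 d.
q = Δh / Σ(b_i/K_i) = 4.77 / 1277 = 0.003736 m/day.
In each layer the seepage velocity is v_i = q/n_i, so the layer transit time is t_i = b_i·n_i / q:
  layer 1 (fractured sandstone): t_1 = 8.43 × 0.14 / 0.003736 = 315.9 d
  layer 2 (silt): t_2 = 10.3 × 0.05 / 0.003736 = 137.8 d
Total t = Σ t_i = 453.7 days = 1.242 years.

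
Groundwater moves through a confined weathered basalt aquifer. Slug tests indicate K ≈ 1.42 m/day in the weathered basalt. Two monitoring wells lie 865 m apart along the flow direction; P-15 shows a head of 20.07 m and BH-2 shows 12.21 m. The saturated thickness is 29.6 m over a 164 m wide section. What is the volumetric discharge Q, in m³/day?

Cross-sectional area A = 164 × 29.6 = 4854 m².
Hydraulic gradient i = (20.07 − 12.21) / 865 = 7.86 / 865 = 0.009087.
Darcy's law: Q = K · A · i = 1.420 × 4854 × 0.009087 = 62.64 m³/day.

62.6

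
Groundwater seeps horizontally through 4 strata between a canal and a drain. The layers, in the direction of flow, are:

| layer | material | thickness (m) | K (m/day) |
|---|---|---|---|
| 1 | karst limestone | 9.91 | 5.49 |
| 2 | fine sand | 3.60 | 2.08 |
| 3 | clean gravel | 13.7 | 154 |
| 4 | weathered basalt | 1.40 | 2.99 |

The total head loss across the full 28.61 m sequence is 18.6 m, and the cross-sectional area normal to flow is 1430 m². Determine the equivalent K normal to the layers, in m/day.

Flow is perpendicular to layering, so the layers act in series and the equivalent K is the thickness-weighted harmonic mean.
Total thickness L = 9.91 + 3.60 + 13.7 + 1.40 = 28.61 m.
Σ(b_i/K_i) = 9.91/5.49 + 3.60/2.08 + 13.7/154 + 1.40/2.99 = 4.093 d.
K_eq = L / Σ(b_i/K_i) = 28.61 / 4.093 = 6.990 m/day.

6.99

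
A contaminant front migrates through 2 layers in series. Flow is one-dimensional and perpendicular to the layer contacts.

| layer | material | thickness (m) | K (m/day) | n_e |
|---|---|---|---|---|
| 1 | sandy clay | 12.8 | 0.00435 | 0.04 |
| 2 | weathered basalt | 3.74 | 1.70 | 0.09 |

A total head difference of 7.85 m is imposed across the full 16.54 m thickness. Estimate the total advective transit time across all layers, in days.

With flow normal to the layers, continuity requires the same specific discharge q through every layer.
Σ(b_i/K_i) = 12.8/0.00435 + 3.74/1.70 = 2945 d.
q = Δh / Σ(b_i/K_i) = 7.85 / 2945 = 0.002666 m/day.
In each layer the seepage velocity is v_i = q/n_i, so the layer transit time is t_i = b_i·n_i / q:
  layer 1 (sandy clay): t_1 = 12.8 × 0.04 / 0.002666 = 192.1 d
  layer 2 (weathered basalt): t_2 = 3.74 × 0.09 / 0.002666 = 126.3 d
Total t = Σ t_i = 318.3 days.

318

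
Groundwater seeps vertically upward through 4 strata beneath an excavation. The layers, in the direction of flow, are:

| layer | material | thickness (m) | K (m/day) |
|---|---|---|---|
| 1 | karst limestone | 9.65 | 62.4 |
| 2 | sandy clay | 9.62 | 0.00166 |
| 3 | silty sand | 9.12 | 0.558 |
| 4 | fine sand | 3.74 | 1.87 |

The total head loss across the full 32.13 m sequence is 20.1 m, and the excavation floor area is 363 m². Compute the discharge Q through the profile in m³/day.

Flow is perpendicular to layering, so the layers act in series and the equivalent K is the thickness-weighted harmonic mean.
Total thickness L = 9.65 + 9.62 + 9.12 + 3.74 = 32.13 m.
Σ(b_i/K_i) = 9.65/62.4 + 9.62/0.00166 + 9.12/0.558 + 3.74/1.87 = 5814 d.
K_eq = L / Σ(b_i/K_i) = 32.13 / 5814 = 0.005527 m/day.
Q = K_eq · A · (Δh/L) = 0.005527 × 363 × (20.1/32.13) = 1.255 m³/day.

1.26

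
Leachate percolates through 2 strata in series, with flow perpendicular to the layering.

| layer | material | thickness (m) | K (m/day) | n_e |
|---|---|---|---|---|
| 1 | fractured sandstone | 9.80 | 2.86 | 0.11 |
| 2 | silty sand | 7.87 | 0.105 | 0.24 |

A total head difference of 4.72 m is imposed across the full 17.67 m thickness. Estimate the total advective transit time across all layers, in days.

49.3

With flow normal to the layers, continuity requires the same specific discharge q through every layer.
Σ(b_i/K_i) = 9.80/2.86 + 7.87/0.105 = 78.38 d.
q = Δh / Σ(b_i/K_i) = 4.72 / 78.38 = 0.06022 m/day.
In each layer the seepage velocity is v_i = q/n_i, so the layer transit time is t_i = b_i·n_i / q:
  layer 1 (fractured sandstone): t_1 = 9.80 × 0.11 / 0.06022 = 17.90 d
  layer 2 (silty sand): t_2 = 7.87 × 0.24 / 0.06022 = 31.36 d
Total t = Σ t_i = 49.27 days.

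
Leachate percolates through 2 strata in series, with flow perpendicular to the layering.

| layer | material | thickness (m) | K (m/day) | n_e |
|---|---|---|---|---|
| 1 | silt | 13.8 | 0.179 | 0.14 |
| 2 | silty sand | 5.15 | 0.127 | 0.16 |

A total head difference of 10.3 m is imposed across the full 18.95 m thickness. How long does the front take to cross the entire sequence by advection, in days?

With flow normal to the layers, continuity requires the same specific discharge q through every layer.
Σ(b_i/K_i) = 13.8/0.179 + 5.15/0.127 = 117.6 d.
q = Δh / Σ(b_i/K_i) = 10.3 / 117.6 = 0.08755 m/day.
In each layer the seepage velocity is v_i = q/n_i, so the layer transit time is t_i = b_i·n_i / q:
  layer 1 (silt): t_1 = 13.8 × 0.14 / 0.08755 = 22.07 d
  layer 2 (silty sand): t_2 = 5.15 × 0.16 / 0.08755 = 9.412 d
Total t = Σ t_i = 31.48 days.

31.5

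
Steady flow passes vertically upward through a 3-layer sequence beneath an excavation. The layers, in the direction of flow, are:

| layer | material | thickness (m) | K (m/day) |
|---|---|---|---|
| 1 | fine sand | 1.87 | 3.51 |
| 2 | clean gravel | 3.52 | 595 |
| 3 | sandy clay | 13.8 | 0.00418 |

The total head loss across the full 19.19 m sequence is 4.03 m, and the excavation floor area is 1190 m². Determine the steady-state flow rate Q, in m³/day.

Flow is perpendicular to layering, so the layers act in series and the equivalent K is the thickness-weighted harmonic mean.
Total thickness L = 1.87 + 3.52 + 13.8 = 19.19 m.
Σ(b_i/K_i) = 1.87/3.51 + 3.52/595 + 13.8/0.00418 = 3302 d.
K_eq = L / Σ(b_i/K_i) = 19.19 / 3302 = 0.005812 m/day.
Q = K_eq · A · (Δh/L) = 0.005812 × 1190 × (4.03/19.19) = 1.452 m³/day.

1.45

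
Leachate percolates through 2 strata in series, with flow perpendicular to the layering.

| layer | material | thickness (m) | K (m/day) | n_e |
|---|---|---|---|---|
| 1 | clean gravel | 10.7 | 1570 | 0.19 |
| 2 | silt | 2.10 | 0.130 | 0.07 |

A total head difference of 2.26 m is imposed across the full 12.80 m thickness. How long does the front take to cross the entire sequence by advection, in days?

With flow normal to the layers, continuity requires the same specific discharge q through every layer.
Σ(b_i/K_i) = 10.7/1570 + 2.10/0.130 = 16.16 d.
q = Δh / Σ(b_i/K_i) = 2.26 / 16.16 = 0.1398 m/day.
In each layer the seepage velocity is v_i = q/n_i, so the layer transit time is t_i = b_i·n_i / q:
  layer 1 (clean gravel): t_1 = 10.7 × 0.19 / 0.1398 = 14.54 d
  layer 2 (silt): t_2 = 2.10 × 0.07 / 0.1398 = 1.051 d
Total t = Σ t_i = 15.59 days.

15.6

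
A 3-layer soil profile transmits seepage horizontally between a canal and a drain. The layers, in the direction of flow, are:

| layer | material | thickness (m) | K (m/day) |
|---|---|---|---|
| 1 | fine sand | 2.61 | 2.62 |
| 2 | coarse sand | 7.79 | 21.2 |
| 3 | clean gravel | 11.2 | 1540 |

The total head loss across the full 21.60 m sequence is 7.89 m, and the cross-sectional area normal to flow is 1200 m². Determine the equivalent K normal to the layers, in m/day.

15.8

Flow is perpendicular to layering, so the layers act in series and the equivalent K is the thickness-weighted harmonic mean.
Total thickness L = 2.61 + 7.79 + 11.2 = 21.60 m.
Σ(b_i/K_i) = 2.61/2.62 + 7.79/21.2 + 11.2/1540 = 1.371 d.
K_eq = L / Σ(b_i/K_i) = 21.60 / 1.371 = 15.76 m/day.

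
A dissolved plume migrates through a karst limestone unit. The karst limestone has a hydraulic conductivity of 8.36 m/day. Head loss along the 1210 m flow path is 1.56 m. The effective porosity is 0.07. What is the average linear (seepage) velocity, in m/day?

0.154

Hydraulic gradient i = Δh / L = 1.56 / 1210 = 0.001289.
Darcy flux q = K · i = 8.360 × 0.001289 = 0.01078 m/day.
Seepage velocity v = q / n_e = 0.01078 / 0.07 = 0.1540 m/day.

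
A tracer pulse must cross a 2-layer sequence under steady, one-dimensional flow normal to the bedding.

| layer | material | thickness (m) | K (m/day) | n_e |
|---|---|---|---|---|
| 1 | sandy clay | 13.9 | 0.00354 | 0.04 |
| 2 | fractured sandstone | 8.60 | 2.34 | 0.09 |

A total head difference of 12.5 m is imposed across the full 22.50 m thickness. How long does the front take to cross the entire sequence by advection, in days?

418

With flow normal to the layers, continuity requires the same specific discharge q through every layer.
Σ(b_i/K_i) = 13.9/0.00354 + 8.60/2.34 = 3930 d.
q = Δh / Σ(b_i/K_i) = 12.5 / 3930 = 0.003180 m/day.
In each layer the seepage velocity is v_i = q/n_i, so the layer transit time is t_i = b_i·n_i / q:
  layer 1 (sandy clay): t_1 = 13.9 × 0.04 / 0.003180 = 174.8 d
  layer 2 (fractured sandstone): t_2 = 8.60 × 0.09 / 0.003180 = 243.4 d
Total t = Σ t_i = 418.2 days.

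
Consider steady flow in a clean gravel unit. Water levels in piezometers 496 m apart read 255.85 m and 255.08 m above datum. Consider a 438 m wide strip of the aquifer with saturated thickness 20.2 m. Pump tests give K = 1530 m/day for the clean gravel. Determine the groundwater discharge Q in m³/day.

21000

Cross-sectional area A = 438 × 20.2 = 8848 m².
Hydraulic gradient i = (255.85 − 255.08) / 496 = 0.77 / 496 = 0.001552.
Darcy's law: Q = K · A · i = 1530 × 8848 × 0.001552 = 21015 m³/day.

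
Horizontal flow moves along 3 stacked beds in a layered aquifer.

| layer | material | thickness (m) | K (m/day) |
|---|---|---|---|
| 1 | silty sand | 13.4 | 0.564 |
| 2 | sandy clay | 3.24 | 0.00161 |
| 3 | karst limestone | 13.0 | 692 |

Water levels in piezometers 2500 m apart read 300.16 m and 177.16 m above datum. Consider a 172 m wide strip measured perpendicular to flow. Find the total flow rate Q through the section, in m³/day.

Flow is parallel to layering, so each bed carries its own Darcy discharge and the transmissivities add.
Σ(K_i·b_i) = 0.564×13.4 + 0.00161×3.24 + 692×13.0 = 9004 m²/day.
Hydraulic gradient i = (300.16 − 177.16) / 2500 = 123 / 2500 = 0.04920.
Q = Σ(K_i·b_i) · W · i = 9004 × 172 × 0.04920 = 76192 m³/day.

76200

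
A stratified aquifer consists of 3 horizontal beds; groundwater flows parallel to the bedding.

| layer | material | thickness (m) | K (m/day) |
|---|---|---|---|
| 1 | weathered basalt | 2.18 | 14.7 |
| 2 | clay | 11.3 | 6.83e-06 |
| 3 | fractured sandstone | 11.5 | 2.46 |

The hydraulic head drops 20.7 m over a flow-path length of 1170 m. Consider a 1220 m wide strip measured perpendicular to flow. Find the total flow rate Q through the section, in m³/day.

1300

Flow is parallel to layering, so each bed carries its own Darcy discharge and the transmissivities add.
Σ(K_i·b_i) = 14.7×2.18 + 6.83e-06×11.3 + 2.46×11.5 = 60.34 m²/day.
Hydraulic gradient i = Δh / L = 20.7 / 1170 = 0.01769.
Q = Σ(K_i·b_i) · W · i = 60.34 × 1220 × 0.01769 = 1302 m³/day.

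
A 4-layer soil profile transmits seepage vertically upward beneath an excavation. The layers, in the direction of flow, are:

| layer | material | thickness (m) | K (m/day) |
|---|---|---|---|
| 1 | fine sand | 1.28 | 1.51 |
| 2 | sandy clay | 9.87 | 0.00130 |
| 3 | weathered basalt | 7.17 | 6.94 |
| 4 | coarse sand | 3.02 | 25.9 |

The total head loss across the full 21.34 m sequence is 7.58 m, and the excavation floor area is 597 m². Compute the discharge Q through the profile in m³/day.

Flow is perpendicular to layering, so the layers act in series and the equivalent K is the thickness-weighted harmonic mean.
Total thickness L = 1.28 + 9.87 + 7.17 + 3.02 = 21.34 m.
Σ(b_i/K_i) = 1.28/1.51 + 9.87/0.00130 + 7.17/6.94 + 3.02/25.9 = 7594 d.
K_eq = L / Σ(b_i/K_i) = 21.34 / 7594 = 0.002810 m/day.
Q = K_eq · A · (Δh/L) = 0.002810 × 597 × (7.58/21.34) = 0.5959 m³/day.

0.596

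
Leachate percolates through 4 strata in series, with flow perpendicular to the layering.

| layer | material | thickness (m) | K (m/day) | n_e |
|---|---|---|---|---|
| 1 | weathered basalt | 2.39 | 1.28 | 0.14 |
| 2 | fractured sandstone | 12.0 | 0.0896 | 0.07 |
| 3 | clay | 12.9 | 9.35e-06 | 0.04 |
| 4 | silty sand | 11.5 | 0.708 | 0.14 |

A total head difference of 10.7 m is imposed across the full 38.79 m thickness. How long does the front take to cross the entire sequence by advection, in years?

With flow normal to the layers, continuity requires the same specific discharge q through every layer.
Σ(b_i/K_i) = 2.39/1.28 + 12.0/0.0896 + 12.9/9.35e-06 + 11.5/0.708 = 1.380e+06 d.
q = Δh / Σ(b_i/K_i) = 10.7 / 1.380e+06 = 7.755e-06 m/day.
In each layer the seepage velocity is v_i = q/n_i, so the layer transit time is t_i = b_i·n_i / q:
  layer 1 (weathered basalt): t_1 = 2.39 × 0.14 / 7.755e-06 = 43149 d
  layer 2 (fractured sandstone): t_2 = 12.0 × 0.07 / 7.755e-06 = 1.083e+05 d
  layer 3 (clay): t_3 = 12.9 × 0.04 / 7.755e-06 = 66541 d
  layer 4 (silty sand): t_4 = 11.5 × 0.14 / 7.755e-06 = 2.076e+05 d
Total t = Σ t_i = 4.256e+05 days = 1165 years.

1170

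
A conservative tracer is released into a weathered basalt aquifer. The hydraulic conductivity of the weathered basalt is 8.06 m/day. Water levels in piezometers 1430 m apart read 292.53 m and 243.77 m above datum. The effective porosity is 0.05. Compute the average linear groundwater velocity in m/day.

5.50

Hydraulic gradient i = (292.53 − 243.77) / 1430 = 48.76 / 1430 = 0.03410.
Darcy flux q = K · i = 8.060 × 0.03410 = 0.2748 m/day.
Seepage velocity v = q / n_e = 0.2748 / 0.05 = 5.497 m/day.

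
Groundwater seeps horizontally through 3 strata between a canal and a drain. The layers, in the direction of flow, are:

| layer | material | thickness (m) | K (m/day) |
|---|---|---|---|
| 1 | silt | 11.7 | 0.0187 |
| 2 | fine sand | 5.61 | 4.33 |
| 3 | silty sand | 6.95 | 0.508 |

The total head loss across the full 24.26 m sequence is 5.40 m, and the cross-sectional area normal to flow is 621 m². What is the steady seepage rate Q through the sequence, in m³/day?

5.23

Flow is perpendicular to layering, so the layers act in series and the equivalent K is the thickness-weighted harmonic mean.
Total thickness L = 11.7 + 5.61 + 6.95 = 24.26 m.
Σ(b_i/K_i) = 11.7/0.0187 + 5.61/4.33 + 6.95/0.508 = 640.6 d.
K_eq = L / Σ(b_i/K_i) = 24.26 / 640.6 = 0.03787 m/day.
Q = K_eq · A · (Δh/L) = 0.03787 × 621 × (5.40/24.26) = 5.234 m³/day.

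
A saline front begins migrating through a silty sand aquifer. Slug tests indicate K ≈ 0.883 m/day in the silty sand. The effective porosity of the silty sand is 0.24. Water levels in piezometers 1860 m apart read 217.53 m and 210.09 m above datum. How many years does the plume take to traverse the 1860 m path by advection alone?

Hydraulic gradient i = (217.53 − 210.09) / 1860 = 7.44 / 1860 = 0.004000.
Darcy flux q = K · i = 0.8830 × 0.004000 = 0.003532 m/day.
Seepage velocity v = q / n_e = 0.003532 / 0.24 = 0.01472 m/day.
Travel time t = L / v = 1860 / 0.01472 = 1.264e+05 days = 346.0 years.

346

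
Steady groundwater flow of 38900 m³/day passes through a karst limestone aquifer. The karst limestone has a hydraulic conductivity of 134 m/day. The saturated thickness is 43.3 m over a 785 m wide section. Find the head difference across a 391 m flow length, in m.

3.34

Cross-sectional area A = 785 × 43.3 = 33990 m².
From Q = K·A·i, i = Q / (K·A) = 38900 / (134.0 × 33990) = 0.008541.
Head loss Δh = i · L = 0.008541 × 391 = 3.339 m.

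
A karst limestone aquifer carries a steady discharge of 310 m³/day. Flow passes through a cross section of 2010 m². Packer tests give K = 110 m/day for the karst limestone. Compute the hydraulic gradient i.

From Q = K·A·i, i = Q / (K·A) = 310 / (110.0 × 2010) = 0.001402.

0.00140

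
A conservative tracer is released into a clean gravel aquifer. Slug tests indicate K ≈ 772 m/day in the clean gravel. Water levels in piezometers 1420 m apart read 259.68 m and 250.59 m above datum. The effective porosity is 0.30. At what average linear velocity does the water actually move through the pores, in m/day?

Hydraulic gradient i = (259.68 − 250.59) / 1420 = 9.09 / 1420 = 0.006401.
Darcy flux q = K · i = 772.0 × 0.006401 = 4.942 m/day.
Seepage velocity v = q / n_e = 4.942 / 0.30 = 16.47 m/day.

16.5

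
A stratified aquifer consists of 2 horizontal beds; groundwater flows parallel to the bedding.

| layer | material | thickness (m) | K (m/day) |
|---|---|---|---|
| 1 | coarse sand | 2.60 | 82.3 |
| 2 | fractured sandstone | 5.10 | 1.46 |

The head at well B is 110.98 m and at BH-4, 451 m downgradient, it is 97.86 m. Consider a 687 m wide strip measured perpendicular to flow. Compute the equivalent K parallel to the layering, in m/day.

Flow is parallel to layering, so each bed carries its own Darcy discharge and the transmissivities add.
Σ(K_i·b_i) = 82.3×2.60 + 1.46×5.10 = 221.4 m²/day.
Total thickness b = 7.700 m, so K_eq = Σ(K_i·b_i)/b = 28.76 m/day.

28.8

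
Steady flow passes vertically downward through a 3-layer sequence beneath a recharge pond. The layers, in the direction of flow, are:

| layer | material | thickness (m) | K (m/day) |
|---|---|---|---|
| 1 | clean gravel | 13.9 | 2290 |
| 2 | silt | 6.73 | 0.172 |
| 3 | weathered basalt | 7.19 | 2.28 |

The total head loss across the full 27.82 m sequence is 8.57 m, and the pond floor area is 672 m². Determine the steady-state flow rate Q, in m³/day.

Flow is perpendicular to layering, so the layers act in series and the equivalent K is the thickness-weighted harmonic mean.
Total thickness L = 13.9 + 6.73 + 7.19 = 27.82 m.
Σ(b_i/K_i) = 13.9/2290 + 6.73/0.172 + 7.19/2.28 = 42.29 d.
K_eq = L / Σ(b_i/K_i) = 27.82 / 42.29 = 0.6579 m/day.
Q = K_eq · A · (Δh/L) = 0.6579 × 672 × (8.57/27.82) = 136.2 m³/day.

136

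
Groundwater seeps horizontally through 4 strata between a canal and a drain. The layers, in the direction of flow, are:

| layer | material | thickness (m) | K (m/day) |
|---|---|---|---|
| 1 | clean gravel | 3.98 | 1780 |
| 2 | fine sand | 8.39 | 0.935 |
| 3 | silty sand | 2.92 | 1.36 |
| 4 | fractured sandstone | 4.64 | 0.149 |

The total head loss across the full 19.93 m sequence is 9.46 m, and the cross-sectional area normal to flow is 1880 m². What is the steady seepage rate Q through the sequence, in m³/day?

Flow is perpendicular to layering, so the layers act in series and the equivalent K is the thickness-weighted harmonic mean.
Total thickness L = 3.98 + 8.39 + 2.92 + 4.64 = 19.93 m.
Σ(b_i/K_i) = 3.98/1780 + 8.39/0.935 + 2.92/1.36 + 4.64/0.149 = 42.26 d.
K_eq = L / Σ(b_i/K_i) = 19.93 / 42.26 = 0.4716 m/day.
Q = K_eq · A · (Δh/L) = 0.4716 × 1880 × (9.46/19.93) = 420.8 m³/day.

421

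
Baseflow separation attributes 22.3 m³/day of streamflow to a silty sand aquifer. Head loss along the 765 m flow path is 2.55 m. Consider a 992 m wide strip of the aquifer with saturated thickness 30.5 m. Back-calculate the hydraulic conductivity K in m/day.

Cross-sectional area A = 992 × 30.5 = 30256 m².
Hydraulic gradient i = Δh / L = 2.55 / 765 = 0.003333.
From Q = K·A·i, K = Q / (A·i) = 22.3 / (30256 × 0.003333) = 0.2211 m/day.

0.221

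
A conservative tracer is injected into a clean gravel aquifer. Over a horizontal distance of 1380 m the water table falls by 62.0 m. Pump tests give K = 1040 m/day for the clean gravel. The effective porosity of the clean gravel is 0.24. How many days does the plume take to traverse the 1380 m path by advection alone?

Hydraulic gradient i = Δh / L = 62.0 / 1380 = 0.04493.
Darcy flux q = K · i = 1040 × 0.04493 = 46.72 m/day.
Seepage velocity v = q / n_e = 46.72 / 0.24 = 194.7 m/day.
Travel time t = L / v = 1380 / 194.7 = 7.088 days.

7.09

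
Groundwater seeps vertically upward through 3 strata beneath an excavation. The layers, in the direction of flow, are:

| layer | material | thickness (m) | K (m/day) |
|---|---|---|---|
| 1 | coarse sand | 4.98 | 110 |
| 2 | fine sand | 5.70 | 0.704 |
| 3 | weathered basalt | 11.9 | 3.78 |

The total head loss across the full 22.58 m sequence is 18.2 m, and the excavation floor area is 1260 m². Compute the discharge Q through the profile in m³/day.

Flow is perpendicular to layering, so the layers act in series and the equivalent K is the thickness-weighted harmonic mean.
Total thickness L = 4.98 + 5.70 + 11.9 = 22.58 m.
Σ(b_i/K_i) = 4.98/110 + 5.70/0.704 + 11.9/3.78 = 11.29 d.
K_eq = L / Σ(b_i/K_i) = 22.58 / 11.29 = 2.000 m/day.
Q = K_eq · A · (Δh/L) = 2.000 × 1260 × (18.2/22.58) = 2031 m³/day.

2030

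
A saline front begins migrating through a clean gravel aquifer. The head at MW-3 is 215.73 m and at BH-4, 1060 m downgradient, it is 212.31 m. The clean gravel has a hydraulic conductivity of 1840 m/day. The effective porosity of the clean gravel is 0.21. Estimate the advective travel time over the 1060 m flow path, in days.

37.5

Hydraulic gradient i = (215.73 − 212.31) / 1060 = 3.42 / 1060 = 0.003226.
Darcy flux q = K · i = 1840 × 0.003226 = 5.937 m/day.
Seepage velocity v = q / n_e = 5.937 / 0.21 = 28.27 m/day.
Travel time t = L / v = 1060 / 28.27 = 37.50 days.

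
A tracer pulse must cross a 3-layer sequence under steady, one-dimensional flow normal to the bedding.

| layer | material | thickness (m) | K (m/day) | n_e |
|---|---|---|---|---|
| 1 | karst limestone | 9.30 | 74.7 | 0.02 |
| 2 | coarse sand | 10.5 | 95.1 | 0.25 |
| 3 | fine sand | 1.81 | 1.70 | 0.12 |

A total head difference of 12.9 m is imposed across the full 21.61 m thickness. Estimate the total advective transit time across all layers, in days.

With flow normal to the layers, continuity requires the same specific discharge q through every layer.
Σ(b_i/K_i) = 9.30/74.7 + 10.5/95.1 + 1.81/1.70 = 1.300 d.
q = Δh / Σ(b_i/K_i) = 12.9 / 1.300 = 9.926 m/day.
In each layer the seepage velocity is v_i = q/n_i, so the layer transit time is t_i = b_i·n_i / q:
  layer 1 (karst limestone): t_1 = 9.30 × 0.02 / 9.926 = 0.01874 d
  layer 2 (coarse sand): t_2 = 10.5 × 0.25 / 9.926 = 0.2645 d
  layer 3 (fine sand): t_3 = 1.81 × 0.12 / 9.926 = 0.02188 d
Total t = Σ t_i = 0.3051 days.

0.305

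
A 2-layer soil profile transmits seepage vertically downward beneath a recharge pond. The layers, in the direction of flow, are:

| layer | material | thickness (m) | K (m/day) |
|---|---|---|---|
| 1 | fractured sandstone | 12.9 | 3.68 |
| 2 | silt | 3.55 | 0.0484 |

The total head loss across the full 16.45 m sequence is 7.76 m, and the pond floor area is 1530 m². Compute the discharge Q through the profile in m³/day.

Flow is perpendicular to layering, so the layers act in series and the equivalent K is the thickness-weighted harmonic mean.
Total thickness L = 12.9 + 3.55 = 16.45 m.
Σ(b_i/K_i) = 12.9/3.68 + 3.55/0.0484 = 76.85 d.
K_eq = L / Σ(b_i/K_i) = 16.45 / 76.85 = 0.2140 m/day.
Q = K_eq · A · (Δh/L) = 0.2140 × 1530 × (7.76/16.45) = 154.5 m³/day.

154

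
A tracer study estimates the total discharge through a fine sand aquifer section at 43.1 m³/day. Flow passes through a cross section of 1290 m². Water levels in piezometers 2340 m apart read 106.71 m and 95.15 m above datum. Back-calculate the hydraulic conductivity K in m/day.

Hydraulic gradient i = (106.71 − 95.15) / 2340 = 11.56 / 2340 = 0.004940.
From Q = K·A·i, K = Q / (A·i) = 43.1 / (1290 × 0.004940) = 6.763 m/day.

6.76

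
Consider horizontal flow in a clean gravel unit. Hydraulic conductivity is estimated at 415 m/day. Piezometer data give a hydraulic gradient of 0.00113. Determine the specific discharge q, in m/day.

Hydraulic gradient i = 0.00113.
Specific discharge q = K · i = 415.0 × 0.001130 = 0.4689 m/day.

0.469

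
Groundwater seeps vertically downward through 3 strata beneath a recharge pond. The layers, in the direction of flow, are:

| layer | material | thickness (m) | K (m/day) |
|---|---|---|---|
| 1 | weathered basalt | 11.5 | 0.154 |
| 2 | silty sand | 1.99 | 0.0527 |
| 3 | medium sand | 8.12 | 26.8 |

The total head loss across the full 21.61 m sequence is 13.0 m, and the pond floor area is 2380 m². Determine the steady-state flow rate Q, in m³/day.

274

Flow is perpendicular to layering, so the layers act in series and the equivalent K is the thickness-weighted harmonic mean.
Total thickness L = 11.5 + 1.99 + 8.12 = 21.61 m.
Σ(b_i/K_i) = 11.5/0.154 + 1.99/0.0527 + 8.12/26.8 = 112.7 d.
K_eq = L / Σ(b_i/K_i) = 21.61 / 112.7 = 0.1917 m/day.
Q = K_eq · A · (Δh/L) = 0.1917 × 2380 × (13.0/21.61) = 274.4 m³/day.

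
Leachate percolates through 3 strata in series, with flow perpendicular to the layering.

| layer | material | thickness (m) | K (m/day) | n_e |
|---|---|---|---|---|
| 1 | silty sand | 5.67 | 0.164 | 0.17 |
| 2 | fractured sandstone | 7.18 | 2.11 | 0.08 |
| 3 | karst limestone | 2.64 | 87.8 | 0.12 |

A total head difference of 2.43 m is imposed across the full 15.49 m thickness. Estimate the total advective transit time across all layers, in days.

With flow normal to the layers, continuity requires the same specific discharge q through every layer.
Σ(b_i/K_i) = 5.67/0.164 + 7.18/2.11 + 2.64/87.8 = 38.01 d.
q = Δh / Σ(b_i/K_i) = 2.43 / 38.01 = 0.06394 m/day.
In each layer the seepage velocity is v_i = q/n_i, so the layer transit time is t_i = b_i·n_i / q:
  layer 1 (silty sand): t_1 = 5.67 × 0.17 / 0.06394 = 15.08 d
  layer 2 (fractured sandstone): t_2 = 7.18 × 0.08 / 0.06394 = 8.984 d
  layer 3 (karst limestone): t_3 = 2.64 × 0.12 / 0.06394 = 4.955 d
Total t = Σ t_i = 29.01 days.

29.0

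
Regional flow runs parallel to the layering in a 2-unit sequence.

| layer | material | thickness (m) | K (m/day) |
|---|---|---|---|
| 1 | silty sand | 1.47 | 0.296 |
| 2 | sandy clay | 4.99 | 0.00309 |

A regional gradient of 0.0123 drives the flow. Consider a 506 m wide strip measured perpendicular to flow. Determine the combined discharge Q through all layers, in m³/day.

Flow is parallel to layering, so each bed carries its own Darcy discharge and the transmissivities add.
Σ(K_i·b_i) = 0.296×1.47 + 0.00309×4.99 = 0.4505 m²/day.
Hydraulic gradient i = 0.0123.
Q = Σ(K_i·b_i) · W · i = 0.4505 × 506 × 0.01230 = 2.804 m³/day.

2.80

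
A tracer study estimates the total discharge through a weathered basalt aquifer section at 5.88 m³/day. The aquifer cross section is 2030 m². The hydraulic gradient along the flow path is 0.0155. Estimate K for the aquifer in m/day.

0.187

Hydraulic gradient i = 0.0155.
From Q = K·A·i, K = Q / (A·i) = 5.88 / (2030 × 0.01550) = 0.1869 m/day.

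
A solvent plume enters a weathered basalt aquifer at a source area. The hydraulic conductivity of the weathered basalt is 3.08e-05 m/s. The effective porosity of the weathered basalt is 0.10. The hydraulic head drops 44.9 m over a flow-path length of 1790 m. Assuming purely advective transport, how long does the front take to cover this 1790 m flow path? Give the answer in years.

Convert K: 3.08e-05 m/s × 86400 = 2.661 m/day.
Hydraulic gradient i = Δh / L = 44.9 / 1790 = 0.02508.
Darcy flux q = K · i = 2.661 × 0.02508 = 0.06675 m/day.
Seepage velocity v = q / n_e = 0.06675 / 0.10 = 0.6675 m/day.
Travel time t = L / v = 1790 / 0.6675 = 2682 days = 7.342 years.

7.34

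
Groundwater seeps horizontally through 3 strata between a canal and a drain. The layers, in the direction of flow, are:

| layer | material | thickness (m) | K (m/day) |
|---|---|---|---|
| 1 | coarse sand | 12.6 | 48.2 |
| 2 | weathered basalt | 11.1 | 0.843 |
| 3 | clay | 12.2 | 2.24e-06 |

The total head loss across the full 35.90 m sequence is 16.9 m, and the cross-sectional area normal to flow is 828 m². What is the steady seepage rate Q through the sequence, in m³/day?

Flow is perpendicular to layering, so the layers act in series and the equivalent K is the thickness-weighted harmonic mean.
Total thickness L = 12.6 + 11.1 + 12.2 = 35.90 m.
Σ(b_i/K_i) = 12.6/48.2 + 11.1/0.843 + 12.2/2.24e-06 = 5.446e+06 d.
K_eq = L / Σ(b_i/K_i) = 35.90 / 5.446e+06 = 6.591e-06 m/day.
Q = K_eq · A · (Δh/L) = 6.591e-06 × 828 × (16.9/35.90) = 0.002569 m³/day.

0.00257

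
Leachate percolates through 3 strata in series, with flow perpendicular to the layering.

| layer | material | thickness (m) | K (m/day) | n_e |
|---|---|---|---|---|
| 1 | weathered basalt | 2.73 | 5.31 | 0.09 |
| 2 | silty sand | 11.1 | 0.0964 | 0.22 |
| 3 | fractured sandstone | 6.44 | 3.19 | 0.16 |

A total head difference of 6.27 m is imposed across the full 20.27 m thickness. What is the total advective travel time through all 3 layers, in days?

With flow normal to the layers, continuity requires the same specific discharge q through every layer.
Σ(b_i/K_i) = 2.73/5.31 + 11.1/0.0964 + 6.44/3.19 = 117.7 d.
q = Δh / Σ(b_i/K_i) = 6.27 / 117.7 = 0.05328 m/day.
In each layer the seepage velocity is v_i = q/n_i, so the layer transit time is t_i = b_i·n_i / q:
  layer 1 (weathered basalt): t_1 = 2.73 × 0.09 / 0.05328 = 4.611 d
  layer 2 (silty sand): t_2 = 11.1 × 0.22 / 0.05328 = 45.83 d
  layer 3 (fractured sandstone): t_3 = 6.44 × 0.16 / 0.05328 = 19.34 d
Total t = Σ t_i = 69.78 days.

69.8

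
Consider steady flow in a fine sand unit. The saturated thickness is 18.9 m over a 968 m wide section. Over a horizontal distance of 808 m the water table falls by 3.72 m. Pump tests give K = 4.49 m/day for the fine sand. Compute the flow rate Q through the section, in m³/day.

378

Cross-sectional area A = 968 × 18.9 = 18295 m².
Hydraulic gradient i = Δh / L = 3.72 / 808 = 0.004604.
Darcy's law: Q = K · A · i = 4.490 × 18295 × 0.004604 = 378.2 m³/day.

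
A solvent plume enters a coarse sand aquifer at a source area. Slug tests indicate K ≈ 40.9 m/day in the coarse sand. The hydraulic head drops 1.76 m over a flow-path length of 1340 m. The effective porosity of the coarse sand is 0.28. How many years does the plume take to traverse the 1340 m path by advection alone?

19.1

Hydraulic gradient i = Δh / L = 1.76 / 1340 = 0.001313.
Darcy flux q = K · i = 40.90 × 0.001313 = 0.05372 m/day.
Seepage velocity v = q / n_e = 0.05372 / 0.28 = 0.1919 m/day.
Travel time t = L / v = 1340 / 0.1919 = 6984 days = 19.12 years.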